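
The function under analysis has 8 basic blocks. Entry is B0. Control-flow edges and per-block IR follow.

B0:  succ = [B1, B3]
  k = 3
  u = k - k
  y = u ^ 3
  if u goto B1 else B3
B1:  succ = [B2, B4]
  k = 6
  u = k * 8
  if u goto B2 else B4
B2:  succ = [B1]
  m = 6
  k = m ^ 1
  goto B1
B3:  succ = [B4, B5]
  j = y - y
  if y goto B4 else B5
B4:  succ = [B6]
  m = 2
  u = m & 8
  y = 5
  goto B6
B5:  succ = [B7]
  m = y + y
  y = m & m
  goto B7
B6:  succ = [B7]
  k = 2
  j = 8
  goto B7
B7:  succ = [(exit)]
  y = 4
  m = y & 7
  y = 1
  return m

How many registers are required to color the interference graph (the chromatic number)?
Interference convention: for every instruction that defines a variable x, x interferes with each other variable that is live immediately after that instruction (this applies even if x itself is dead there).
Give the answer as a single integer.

Per-block:
  B0: {k,u,y} / ∅
  B1: {k,u} / ∅
  B2: {k,m} / ∅
  B3: {j} / {y}
  B4: {m,u,y} / ∅
  B5: {m,y} / {y}
  B6: {j,k} / ∅
  B7: {m,y} / ∅

Liveness:
  B0: in=∅ out={y}
  B1: in=∅ out=∅
  B2: in=∅ out=∅
  B3: in={y} out={y}
  B4: in=∅ out=∅
  B5: in={y} out=∅
  B6: in=∅ out=∅
  B7: in=∅ out=∅

Interfere edges:
  j↔{y}
  k↔∅
  m↔{y}
  u↔{y}
  y↔{j,m,u}

Colouring:
  lower bound: {j,y} mutually conflict ⇒ χ ≥ 2
  assign j→r1 k→r0 m→r1 u→r1 y→r0 — no edge inside a register ⇒ χ ≤ 2
  χ = 2

Answer: 2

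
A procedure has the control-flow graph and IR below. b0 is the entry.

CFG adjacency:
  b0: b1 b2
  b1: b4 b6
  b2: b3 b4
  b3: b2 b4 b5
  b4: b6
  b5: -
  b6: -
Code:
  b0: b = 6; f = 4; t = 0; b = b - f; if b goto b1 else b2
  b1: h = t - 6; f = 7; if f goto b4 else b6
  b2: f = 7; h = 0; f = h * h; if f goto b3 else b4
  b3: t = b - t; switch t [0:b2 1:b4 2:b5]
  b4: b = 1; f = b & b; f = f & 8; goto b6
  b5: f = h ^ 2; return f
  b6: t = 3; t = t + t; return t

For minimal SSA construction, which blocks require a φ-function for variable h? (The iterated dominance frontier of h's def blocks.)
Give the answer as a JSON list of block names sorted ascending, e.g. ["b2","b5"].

Answer: ["b2", "b4", "b6"]

Working:
idom tree: b1←b0 b2←b0 b3←b2 b4←b0 b5←b3 b6←b0
Dom at joins:
  b2: preds {b0,b3}: {b0} ∩ {b0,b2,b3} = {b0}; idom=b0
  b4: preds {b1,b2,b3}: {b0,b1} ∩ {b0,b2} ∩ {b0,b2,b3} = {b0}; idom=b0
  b6: preds {b1,b4}: {b0,b1} ∩ {b0,b4} = {b0}; idom=b0

DF derivation:
  b2←b0: walk · to b0
  b2←b3: walk b3→b2 to b0
  b4←b1: walk b1 to b0
  b4←b2: walk b2 to b0
  b4←b3: walk b3→b2 to b0
  b6←b1: walk b1 to b0
  b6←b4: walk b4 to b0
  b0 → ∅
  b1 → {b4,b6}
  b2 → {b2,b4}
  b3 → {b2,b4}
  b4 → {b6}
  b5 → ∅
  b6 → ∅

φ for h: defs {b1,b2}
  DF⁺ = {b2,b4,b6}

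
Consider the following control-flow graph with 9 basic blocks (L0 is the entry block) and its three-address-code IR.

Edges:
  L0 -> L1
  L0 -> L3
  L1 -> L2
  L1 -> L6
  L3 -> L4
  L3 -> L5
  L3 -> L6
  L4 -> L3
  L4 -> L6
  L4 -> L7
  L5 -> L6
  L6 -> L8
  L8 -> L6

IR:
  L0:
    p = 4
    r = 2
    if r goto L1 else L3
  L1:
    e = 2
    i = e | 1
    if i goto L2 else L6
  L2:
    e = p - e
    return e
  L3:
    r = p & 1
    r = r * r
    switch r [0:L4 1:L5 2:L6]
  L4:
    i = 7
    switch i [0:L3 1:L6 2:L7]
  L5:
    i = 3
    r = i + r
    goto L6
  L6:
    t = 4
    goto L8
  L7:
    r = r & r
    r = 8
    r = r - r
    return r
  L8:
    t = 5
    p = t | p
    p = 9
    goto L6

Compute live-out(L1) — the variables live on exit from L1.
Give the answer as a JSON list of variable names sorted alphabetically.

Answer: ["e", "p"]

Working:
Block summaries:
  L0: {p,r} / ∅
  L1: {e,i} / ∅
  L2: {e} / {e,p}
  L3: {r} / {p}
  L4: {i} / ∅
  L5: {i,r} / {r}
  L6: {t} / ∅
  L7: {r} / {r}
  L8: {p,t} / {p}

Live sets:
  L0: in=∅ out={p}
  L1: in={p} out={e,p}
  L2: in={e,p} out=∅
  L3: in={p} out={p,r}
  L4: in={p,r} out={p,r}
  L5: in={p,r} out={p}
  L6: in={p} out={p}
  L7: in={r} out=∅
  L8: in={p} out={p}

live-out(L1) = ["e", "p"]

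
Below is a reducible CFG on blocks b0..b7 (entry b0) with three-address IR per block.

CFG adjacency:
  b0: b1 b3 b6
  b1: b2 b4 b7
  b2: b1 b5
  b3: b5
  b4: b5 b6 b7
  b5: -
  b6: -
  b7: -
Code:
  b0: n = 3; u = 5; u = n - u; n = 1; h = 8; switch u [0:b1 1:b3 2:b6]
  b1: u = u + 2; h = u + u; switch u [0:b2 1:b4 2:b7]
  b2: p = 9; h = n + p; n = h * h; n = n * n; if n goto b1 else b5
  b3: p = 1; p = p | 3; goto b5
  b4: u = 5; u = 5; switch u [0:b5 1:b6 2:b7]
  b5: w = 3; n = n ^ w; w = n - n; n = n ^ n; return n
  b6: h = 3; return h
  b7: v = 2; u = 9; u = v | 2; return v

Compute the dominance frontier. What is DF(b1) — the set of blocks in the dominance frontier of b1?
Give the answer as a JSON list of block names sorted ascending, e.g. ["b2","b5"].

Answer: ["b1", "b5", "b6"]

Derivation:
idom tree: b1←b0 b2←b1 b3←b0 b4←b1 b5←b0 b6←b0 b7←b1
Join-block Dom:
  b1: preds {b0,b2}: {b0} ∩ {b0,b1,b2} = {b0}; idom=b0
  b5: preds {b2,b3,b4}: {b0,b1,b2} ∩ {b0,b3} ∩ {b0,b1,b4} = {b0}; idom=b0
  b6: preds {b0,b4}: {b0} ∩ {b0,b1,b4} = {b0}; idom=b0
  b7: preds {b1,b4}: {b0,b1} ∩ {b0,b1,b4} = {b0,b1}; idom=b1

DF walk-up:
  b1←b0: walk · to b0
  b1←b2: walk b2→b1 to b0
  b5←b2: walk b2→b1 to b0
  b5←b3: walk b3 to b0
  b5←b4: walk b4→b1 to b0
  b6←b0: walk · to b0
  b6←b4: walk b4→b1 to b0
  b7←b1: walk · to b1
  b7←b4: walk b4 to b1
  b0 → ∅
  b1 → {b1,b5,b6}
  b2 → {b1,b5}
  b3 → {b5}
  b4 → {b5,b6,b7}
  b5 → ∅
  b6 → ∅
  b7 → ∅

DF(b1) = ["b1", "b5", "b6"]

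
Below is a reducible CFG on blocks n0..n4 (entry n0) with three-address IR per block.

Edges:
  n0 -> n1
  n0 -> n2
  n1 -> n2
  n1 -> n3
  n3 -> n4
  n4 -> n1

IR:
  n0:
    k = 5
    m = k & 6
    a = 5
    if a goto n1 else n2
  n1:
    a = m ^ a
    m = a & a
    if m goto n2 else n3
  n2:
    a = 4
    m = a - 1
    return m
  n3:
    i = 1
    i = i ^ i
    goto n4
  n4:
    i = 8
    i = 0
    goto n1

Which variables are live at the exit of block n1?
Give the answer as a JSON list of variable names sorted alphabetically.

Block summaries:
  n0 def {a,k,m} use ∅
  n1 def {a,m} use {a,m}
  n2 def {a,m} use ∅
  n3 def {i} use ∅
  n4 def {i} use ∅

Backward fixpoint:
  live n0: ∅→{a,m}
  live n1: {a,m}→{a,m}
  live n2: ∅→∅
  live n3: {a,m}→{a,m}
  live n4: {a,m}→{a,m}

live-out(n1) = ["a", "m"]

Answer: ["a", "m"]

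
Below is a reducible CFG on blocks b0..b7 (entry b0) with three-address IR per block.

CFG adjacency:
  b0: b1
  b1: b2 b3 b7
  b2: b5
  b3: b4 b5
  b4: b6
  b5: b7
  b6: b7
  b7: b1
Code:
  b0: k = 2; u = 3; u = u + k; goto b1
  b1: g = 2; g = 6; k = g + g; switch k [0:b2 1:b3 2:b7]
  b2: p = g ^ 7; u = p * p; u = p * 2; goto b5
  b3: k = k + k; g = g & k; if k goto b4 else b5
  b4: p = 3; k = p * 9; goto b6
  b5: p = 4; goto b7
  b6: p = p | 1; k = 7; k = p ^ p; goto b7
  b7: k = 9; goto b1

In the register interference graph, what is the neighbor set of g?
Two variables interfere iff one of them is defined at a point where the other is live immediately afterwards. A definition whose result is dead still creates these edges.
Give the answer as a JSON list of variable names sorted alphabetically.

Answer: ["k"]

Analysis:
Per-block:
  b0: {k,u} / ∅
  b1: {g,k} / ∅
  b2: {p,u} / {g}
  b3: {g,k} / {g,k}
  b4: {k,p} / ∅
  b5: {p} / ∅
  b6: {k,p} / {p}
  b7: {k} / ∅

Live sets:
  live b0: ∅→∅
  live b1: ∅→{g,k}
  live b2: {g}→∅
  live b3: {g,k}→∅
  live b4: ∅→{p}
  live b5: ∅→∅
  live b6: {p}→∅
  live b7: ∅→∅

Interfere edges:
  g: {k}
  k: {g,p,u}
  p: {k,u}
  u: {k,p}

N(g) = ["k"]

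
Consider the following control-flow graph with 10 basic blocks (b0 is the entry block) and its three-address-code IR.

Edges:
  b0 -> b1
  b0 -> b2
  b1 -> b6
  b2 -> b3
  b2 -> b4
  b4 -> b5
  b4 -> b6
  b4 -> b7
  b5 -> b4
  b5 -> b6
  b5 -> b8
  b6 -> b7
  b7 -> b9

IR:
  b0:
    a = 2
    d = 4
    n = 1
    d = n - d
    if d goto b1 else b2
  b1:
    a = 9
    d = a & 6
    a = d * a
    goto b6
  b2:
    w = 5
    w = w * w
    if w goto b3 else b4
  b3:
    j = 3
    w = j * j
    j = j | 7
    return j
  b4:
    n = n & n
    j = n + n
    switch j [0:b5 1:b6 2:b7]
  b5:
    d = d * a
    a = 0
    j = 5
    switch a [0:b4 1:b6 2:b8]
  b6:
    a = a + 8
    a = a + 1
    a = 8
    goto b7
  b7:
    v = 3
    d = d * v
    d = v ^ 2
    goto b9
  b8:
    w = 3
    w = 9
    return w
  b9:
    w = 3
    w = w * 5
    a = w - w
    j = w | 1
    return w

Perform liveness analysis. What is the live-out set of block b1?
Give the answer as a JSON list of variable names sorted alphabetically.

Answer: ["a", "d"]

Working:
def/use:
  b0: def={a,d,n} ue=∅
  b1: def={a,d} ue=∅
  b2: def={w} ue=∅
  b3: def={j,w} ue=∅
  b4: def={j,n} ue={n}
  b5: def={a,d,j} ue={a,d}
  b6: def={a} ue={a}
  b7: def={d,v} ue={d}
  b8: def={w} ue=∅
  b9: def={a,j,w} ue=∅

Live sets:
  live b0: ∅→{a,d,n}
  live b1: ∅→{a,d}
  live b2: {a,d,n}→{a,d,n}
  live b3: ∅→∅
  live b4: {a,d,n}→{a,d,n}
  live b5: {a,d,n}→{a,d,n}
  live b6: {a,d}→{d}
  live b7: {d}→∅
  live b8: ∅→∅
  live b9: ∅→∅

live-out(b1) = ["a", "d"]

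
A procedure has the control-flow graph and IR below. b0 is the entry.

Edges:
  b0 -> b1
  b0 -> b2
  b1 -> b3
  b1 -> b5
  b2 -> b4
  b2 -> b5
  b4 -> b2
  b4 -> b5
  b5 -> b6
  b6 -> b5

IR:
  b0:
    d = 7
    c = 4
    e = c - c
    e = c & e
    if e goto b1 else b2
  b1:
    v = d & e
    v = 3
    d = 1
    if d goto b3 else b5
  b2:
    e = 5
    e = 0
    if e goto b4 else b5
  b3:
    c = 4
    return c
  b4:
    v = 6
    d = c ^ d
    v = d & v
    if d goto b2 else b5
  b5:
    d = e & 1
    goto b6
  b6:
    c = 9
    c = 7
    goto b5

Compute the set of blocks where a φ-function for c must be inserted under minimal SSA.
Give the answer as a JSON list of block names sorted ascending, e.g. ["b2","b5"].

Answer: ["b5"]

Derivation:
idom tree: b1←b0 b2←b0 b3←b1 b4←b2 b5←b0 b6←b5
Join-block Dom:
  b2: preds {b0,b4}: {b0} ∩ {b0,b2,b4} = {b0}; idom=b0
  b5: preds {b1,b2,b4,b6}: {b0,b1} ∩ {b0,b2} ∩ {b0,b2,b4} ∩ {b0,b5,b6} = {b0}; idom=b0

Frontier:
  join b2 pred b0: · stop@b0
  join b2 pred b4: b4→b2 stop@b0
  join b5 pred b1: b1 stop@b0
  join b5 pred b2: b2 stop@b0
  join b5 pred b4: b4→b2 stop@b0
  join b5 pred b6: b6→b5 stop@b0
  DF(b0)=∅
  DF(b1)={b5}
  DF(b2)={b2,b5}
  DF(b3)=∅
  DF(b4)={b2,b5}
  DF(b5)={b5}
  DF(b6)={b5}

φ for c: defs {b0,b3,b6}
  DF⁺ = {b5}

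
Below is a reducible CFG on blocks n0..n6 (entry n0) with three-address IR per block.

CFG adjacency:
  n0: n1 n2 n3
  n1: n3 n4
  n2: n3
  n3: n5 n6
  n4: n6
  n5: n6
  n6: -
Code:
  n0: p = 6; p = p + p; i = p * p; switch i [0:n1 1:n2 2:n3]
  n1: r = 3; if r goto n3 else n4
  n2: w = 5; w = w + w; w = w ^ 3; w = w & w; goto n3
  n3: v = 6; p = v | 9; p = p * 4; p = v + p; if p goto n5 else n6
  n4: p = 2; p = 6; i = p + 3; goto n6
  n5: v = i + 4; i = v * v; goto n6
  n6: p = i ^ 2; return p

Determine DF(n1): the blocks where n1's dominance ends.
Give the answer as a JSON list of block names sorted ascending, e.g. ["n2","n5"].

Answer: ["n3", "n6"]

Working:
idom tree: n1←n0 n2←n0 n3←n0 n4←n1 n5←n3 n6←n0
Dom∩ at merges:
  n3: preds {n0,n1,n2}: {n0} ∩ {n0,n1} ∩ {n0,n2} = {n0}; idom=n0
  n6: preds {n3,n4,n5}: {n0,n3} ∩ {n0,n1,n4} ∩ {n0,n3,n5} = {n0}; idom=n0

DF derivation:
  n3←n0: walk · to n0
  n3←n1: walk n1 to n0
  n3←n2: walk n2 to n0
  n6←n3: walk n3 to n0
  n6←n4: walk n4→n1 to n0
  n6←n5: walk n5→n3 to n0
  n0: DF=∅
  n1: DF={n3,n6}
  n2: DF={n3}
  n3: DF={n6}
  n4: DF={n6}
  n5: DF={n6}
  n6: DF=∅

DF(n1) = ["n3", "n6"]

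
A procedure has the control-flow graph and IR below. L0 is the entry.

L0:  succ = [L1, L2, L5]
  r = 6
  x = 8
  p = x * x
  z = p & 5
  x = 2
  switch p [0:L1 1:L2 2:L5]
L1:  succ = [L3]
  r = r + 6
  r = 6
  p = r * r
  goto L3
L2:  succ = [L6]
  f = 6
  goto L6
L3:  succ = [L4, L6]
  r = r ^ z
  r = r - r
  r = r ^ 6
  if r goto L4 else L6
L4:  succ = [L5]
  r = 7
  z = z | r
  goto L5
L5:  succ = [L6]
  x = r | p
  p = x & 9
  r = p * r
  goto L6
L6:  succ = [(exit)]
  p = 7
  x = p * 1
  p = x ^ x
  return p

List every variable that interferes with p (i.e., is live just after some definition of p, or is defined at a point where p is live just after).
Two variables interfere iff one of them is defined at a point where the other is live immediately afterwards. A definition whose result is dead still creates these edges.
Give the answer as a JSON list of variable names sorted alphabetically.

Block summaries:
  L0 def {p,r,x,z} use ∅
  L1 def {p,r} use {r}
  L2 def {f} use ∅
  L3 def {r} use {r,z}
  L4 def {r,z} use {z}
  L5 def {p,r,x} use {p,r}
  L6 def {p,x} use ∅

Live sets:
  L0 li=∅ lo={p,r,z}
  L1 li={r,z} lo={p,r,z}
  L2 li=∅ lo=∅
  L3 li={p,r,z} lo={p,z}
  L4 li={p,z} lo={p,r}
  L5 li={p,r} lo=∅
  L6 li=∅ lo=∅

Interference:
  f — ∅
  p — {r,x,z}
  r — {p,x,z}
  x — {p,r,z}
  z — {p,r,x}

N(p) = ["r", "x", "z"]

Answer: ["r", "x", "z"]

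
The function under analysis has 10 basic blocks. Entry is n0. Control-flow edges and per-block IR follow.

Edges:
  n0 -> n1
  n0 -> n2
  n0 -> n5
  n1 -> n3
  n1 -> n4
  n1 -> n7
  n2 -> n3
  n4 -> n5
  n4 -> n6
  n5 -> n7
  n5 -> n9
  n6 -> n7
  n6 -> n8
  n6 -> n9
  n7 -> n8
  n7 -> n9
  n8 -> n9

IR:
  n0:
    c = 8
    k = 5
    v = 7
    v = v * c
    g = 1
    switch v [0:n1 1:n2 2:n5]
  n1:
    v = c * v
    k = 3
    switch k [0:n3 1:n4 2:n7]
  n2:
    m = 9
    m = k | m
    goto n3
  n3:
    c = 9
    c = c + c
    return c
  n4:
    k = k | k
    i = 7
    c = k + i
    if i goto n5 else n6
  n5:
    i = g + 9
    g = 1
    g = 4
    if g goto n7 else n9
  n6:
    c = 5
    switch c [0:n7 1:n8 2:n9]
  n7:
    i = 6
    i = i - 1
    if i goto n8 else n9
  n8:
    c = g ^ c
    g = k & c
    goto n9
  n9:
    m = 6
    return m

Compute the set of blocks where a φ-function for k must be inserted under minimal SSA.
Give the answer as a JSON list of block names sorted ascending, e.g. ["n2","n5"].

idom tree: n1←n0 n2←n0 n3←n0 n4←n1 n5←n0 n6←n4 n7←n0 n8←n0 n9←n0
Join-block Dom:
  n3: preds {n1,n2}: {n0,n1} ∩ {n0,n2} = {n0}; idom=n0
  n5: preds {n0,n4}: {n0} ∩ {n0,n1,n4} = {n0}; idom=n0
  n7: preds {n1,n5,n6}: {n0,n1} ∩ {n0,n5} ∩ {n0,n1,n4,n6} = {n0}; idom=n0
  n8: preds {n6,n7}: {n0,n1,n4,n6} ∩ {n0,n7} = {n0}; idom=n0
  n9: preds {n5,n6,n7,n8}: {n0,n5} ∩ {n0,n1,n4,n6} ∩ {n0,n7} ∩ {n0,n8} = {n0}; idom=n0

DF walk-up:
  join n3 pred n1: n1 stop@n0
  join n3 pred n2: n2 stop@n0
  join n5 pred n0: · stop@n0
  join n5 pred n4: n4→n1 stop@n0
  join n7 pred n1: n1 stop@n0
  join n7 pred n5: n5 stop@n0
  join n7 pred n6: n6→n4→n1 stop@n0
  join n8 pred n6: n6→n4→n1 stop@n0
  join n8 pred n7: n7 stop@n0
  join n9 pred n5: n5 stop@n0
  join n9 pred n6: n6→n4→n1 stop@n0
  join n9 pred n7: n7 stop@n0
  join n9 pred n8: n8 stop@n0
  n0: DF=∅
  n1: DF={n3,n5,n7,n8,n9}
  n2: DF={n3}
  n3: DF=∅
  n4: DF={n5,n7,n8,n9}
  n5: DF={n7,n9}
  n6: DF={n7,n8,n9}
  n7: DF={n8,n9}
  n8: DF={n9}
  n9: DF=∅

φ for k: defs {n0,n1,n4}
  DF⁺ = {n3,n5,n7,n8,n9}

Answer: ["n3", "n5", "n7", "n8", "n9"]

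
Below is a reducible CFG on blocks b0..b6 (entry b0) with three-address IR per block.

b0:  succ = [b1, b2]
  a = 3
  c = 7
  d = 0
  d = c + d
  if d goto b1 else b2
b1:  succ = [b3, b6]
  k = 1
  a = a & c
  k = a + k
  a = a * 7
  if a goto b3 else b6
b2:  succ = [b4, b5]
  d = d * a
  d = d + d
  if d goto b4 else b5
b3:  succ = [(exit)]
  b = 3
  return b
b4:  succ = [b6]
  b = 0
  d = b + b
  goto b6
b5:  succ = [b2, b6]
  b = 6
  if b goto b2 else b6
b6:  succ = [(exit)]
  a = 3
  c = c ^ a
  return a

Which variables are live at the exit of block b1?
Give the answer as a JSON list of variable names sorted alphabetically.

Answer: ["c"]

Analysis:
def/use:
  b0: def={a,c,d} ue=∅
  b1: def={a,k} ue={a,c}
  b2: def={d} ue={a,d}
  b3: def={b} ue=∅
  b4: def={b,d} ue=∅
  b5: def={b} ue=∅
  b6: def={a,c} ue={c}

Backward fixpoint:
  live b0: ∅→{a,c,d}
  live b1: {a,c}→{c}
  live b2: {a,c,d}→{a,c,d}
  live b3: ∅→∅
  live b4: {c}→{c}
  live b5: {a,c,d}→{a,c,d}
  live b6: {c}→∅

live-out(b1) = ["c"]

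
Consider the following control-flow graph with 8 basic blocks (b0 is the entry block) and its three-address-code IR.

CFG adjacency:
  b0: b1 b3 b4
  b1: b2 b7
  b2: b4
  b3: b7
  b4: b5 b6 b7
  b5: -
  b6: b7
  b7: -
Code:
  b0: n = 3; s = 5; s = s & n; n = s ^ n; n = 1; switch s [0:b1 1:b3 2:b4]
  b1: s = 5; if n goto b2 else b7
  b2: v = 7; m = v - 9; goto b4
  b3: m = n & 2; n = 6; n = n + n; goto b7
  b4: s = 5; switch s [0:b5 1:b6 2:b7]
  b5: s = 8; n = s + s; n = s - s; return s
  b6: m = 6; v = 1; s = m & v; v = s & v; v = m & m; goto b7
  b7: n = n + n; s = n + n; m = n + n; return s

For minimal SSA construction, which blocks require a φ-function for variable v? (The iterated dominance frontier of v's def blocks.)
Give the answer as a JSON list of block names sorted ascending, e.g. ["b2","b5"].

idom tree: b1←b0 b2←b1 b3←b0 b4←b0 b5←b4 b6←b4 b7←b0
Dom∩ at merges:
  b4: preds {b0,b2}: {b0} ∩ {b0,b1,b2} = {b0}; idom=b0
  b7: preds {b1,b3,b4,b6}: {b0,b1} ∩ {b0,b3} ∩ {b0,b4} ∩ {b0,b4,b6} = {b0}; idom=b0

DF derivation:
  b4←b0: walk · to b0
  b4←b2: walk b2→b1 to b0
  b7←b1: walk b1 to b0
  b7←b3: walk b3 to b0
  b7←b4: walk b4 to b0
  b7←b6: walk b6→b4 to b0
  DF(b0)=∅
  DF(b1)={b4,b7}
  DF(b2)={b4}
  DF(b3)={b7}
  DF(b4)={b7}
  DF(b5)=∅
  DF(b6)={b7}
  DF(b7)=∅

φ for v: defs {b2,b6}
  DF⁺ = {b4,b7}

Answer: ["b4", "b7"]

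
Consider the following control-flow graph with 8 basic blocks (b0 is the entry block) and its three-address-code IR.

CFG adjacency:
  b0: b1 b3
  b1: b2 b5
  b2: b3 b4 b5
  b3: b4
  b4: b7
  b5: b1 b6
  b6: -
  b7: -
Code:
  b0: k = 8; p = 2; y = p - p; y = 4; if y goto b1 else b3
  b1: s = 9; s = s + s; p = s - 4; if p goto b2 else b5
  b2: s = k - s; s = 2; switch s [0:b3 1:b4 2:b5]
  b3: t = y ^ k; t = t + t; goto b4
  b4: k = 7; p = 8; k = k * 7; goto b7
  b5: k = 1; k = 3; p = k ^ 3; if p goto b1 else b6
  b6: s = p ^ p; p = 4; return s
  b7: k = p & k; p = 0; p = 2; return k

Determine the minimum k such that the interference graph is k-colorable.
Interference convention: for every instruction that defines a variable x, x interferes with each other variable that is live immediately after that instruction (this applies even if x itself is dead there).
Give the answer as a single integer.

Answer: 4

Analysis:
Block summaries:
  b0: {k,p,y} / ∅
  b1: {p,s} / ∅
  b2: {s} / {k,s}
  b3: {t} / {k,y}
  b4: {k,p} / ∅
  b5: {k,p} / ∅
  b6: {p,s} / {p}
  b7: {k,p} / {k,p}

Liveness:
  b0: in=∅ out={k,y}
  b1: in={k,y} out={k,s,y}
  b2: in={k,s,y} out={k,y}
  b3: in={k,y} out=∅
  b4: in=∅ out={k,p}
  b5: in={y} out={k,p,y}
  b6: in={p} out=∅
  b7: in={k,p} out=∅

Interfere edges:
  k↔{p,s,y}
  p↔{k,s,y}
  s↔{k,p,y}
  t↔∅
  y↔{k,p,s}

Registers:
  clique {k,p,s,y} ⇒ need ≥ 4
  4-colouring: R0={k,t}  R1={p}  R2={s}  R3={y}
  χ = 4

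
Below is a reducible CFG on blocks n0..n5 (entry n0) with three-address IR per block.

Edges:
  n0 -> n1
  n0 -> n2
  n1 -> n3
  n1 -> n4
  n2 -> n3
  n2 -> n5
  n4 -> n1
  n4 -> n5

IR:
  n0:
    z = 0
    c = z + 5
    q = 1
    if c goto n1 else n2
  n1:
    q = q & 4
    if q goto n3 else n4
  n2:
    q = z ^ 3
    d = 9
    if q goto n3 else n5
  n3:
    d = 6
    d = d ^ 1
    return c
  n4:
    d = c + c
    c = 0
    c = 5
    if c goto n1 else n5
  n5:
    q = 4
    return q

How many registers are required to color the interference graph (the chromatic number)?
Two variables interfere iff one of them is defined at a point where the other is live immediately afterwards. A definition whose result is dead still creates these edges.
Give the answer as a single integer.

Per-block:
  n0: {c,q,z} / ∅
  n1: {q} / {q}
  n2: {d,q} / {z}
  n3: {d} / {c}
  n4: {c,d} / {c}
  n5: {q} / ∅

Liveness:
  n0 li=∅ lo={c,q,z}
  n1 li={c,q} lo={c,q}
  n2 li={c,z} lo={c}
  n3 li={c} lo=∅
  n4 li={c,q} lo={c,q}
  n5 li=∅ lo=∅

Interfere edges:
  c — {d,q,z}
  d — {c,q}
  q — {c,d,z}
  z — {c,q}

Colouring:
  lower bound: {c,d,q} mutually conflict ⇒ χ ≥ 3
  assign c→c0 d→c2 q→c1 z→c2 — no edge inside a register ⇒ χ ≤ 3
  χ = 3

Answer: 3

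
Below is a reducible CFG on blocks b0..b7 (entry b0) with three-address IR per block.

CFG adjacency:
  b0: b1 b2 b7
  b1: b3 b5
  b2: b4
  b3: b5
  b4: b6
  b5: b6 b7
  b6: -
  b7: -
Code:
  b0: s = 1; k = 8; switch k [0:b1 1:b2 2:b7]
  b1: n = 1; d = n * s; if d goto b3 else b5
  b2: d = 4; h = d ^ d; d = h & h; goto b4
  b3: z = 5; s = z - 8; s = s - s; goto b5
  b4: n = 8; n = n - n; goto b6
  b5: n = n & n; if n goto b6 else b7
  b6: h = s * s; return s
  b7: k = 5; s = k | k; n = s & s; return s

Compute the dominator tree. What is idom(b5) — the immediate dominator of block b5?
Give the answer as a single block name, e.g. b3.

idom tree: b1←b0 b2←b0 b3←b1 b4←b2 b5←b1 b6←b0 b7←b0
Dom∩ at merges:
  b5: preds {b1,b3}: {b0,b1} ∩ {b0,b1,b3} = {b0,b1}; idom=b1
  b6: preds {b4,b5}: {b0,b2,b4} ∩ {b0,b1,b5} = {b0}; idom=b0
  b7: preds {b0,b5}: {b0} ∩ {b0,b1,b5} = {b0}; idom=b0

idom(b5) = b1

Answer: b1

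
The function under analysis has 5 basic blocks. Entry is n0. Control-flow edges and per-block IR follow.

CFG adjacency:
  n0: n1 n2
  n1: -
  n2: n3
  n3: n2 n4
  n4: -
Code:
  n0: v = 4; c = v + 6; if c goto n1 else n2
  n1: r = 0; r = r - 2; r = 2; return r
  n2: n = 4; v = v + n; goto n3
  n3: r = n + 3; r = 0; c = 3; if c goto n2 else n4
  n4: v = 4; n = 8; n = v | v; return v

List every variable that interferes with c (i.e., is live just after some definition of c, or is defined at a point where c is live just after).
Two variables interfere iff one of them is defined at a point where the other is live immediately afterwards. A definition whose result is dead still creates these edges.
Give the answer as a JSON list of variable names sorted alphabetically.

Block summaries:
  n0: def={c,v} ue=∅
  n1: def={r} ue=∅
  n2: def={n,v} ue={v}
  n3: def={c,r} ue={n}
  n4: def={n,v} ue=∅

Live sets:
  n0: in=∅ out={v}
  n1: in=∅ out=∅
  n2: in={v} out={n,v}
  n3: in={n,v} out={v}
  n4: in=∅ out=∅

Interference:
  c: {v}
  n: {v}
  r: {v}
  v: {c,n,r}

N(c) = ["v"]

Answer: ["v"]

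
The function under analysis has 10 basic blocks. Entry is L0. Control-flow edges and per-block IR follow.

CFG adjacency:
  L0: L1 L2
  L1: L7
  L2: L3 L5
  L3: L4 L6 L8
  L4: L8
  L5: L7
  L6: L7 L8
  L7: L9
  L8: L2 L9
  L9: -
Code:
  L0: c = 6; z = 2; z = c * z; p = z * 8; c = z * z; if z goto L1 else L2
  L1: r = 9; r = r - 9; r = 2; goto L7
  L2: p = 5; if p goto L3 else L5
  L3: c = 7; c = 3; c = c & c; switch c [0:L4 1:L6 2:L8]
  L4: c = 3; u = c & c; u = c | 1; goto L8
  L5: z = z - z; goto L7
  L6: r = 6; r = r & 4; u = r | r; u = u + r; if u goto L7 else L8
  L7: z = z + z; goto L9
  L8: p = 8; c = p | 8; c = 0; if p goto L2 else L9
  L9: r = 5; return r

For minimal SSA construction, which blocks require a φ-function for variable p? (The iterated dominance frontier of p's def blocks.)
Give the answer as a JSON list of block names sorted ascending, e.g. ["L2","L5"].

idom tree: L1←L0 L2←L0 L3←L2 L4←L3 L5←L2 L6←L3 L7←L0 L8←L3 L9←L0
Dom∩ at merges:
  L2: preds {L0,L8}: {L0} ∩ {L0,L2,L3,L8} = {L0}; idom=L0
  L7: preds {L1,L5,L6}: {L0,L1} ∩ {L0,L2,L5} ∩ {L0,L2,L3,L6} = {L0}; idom=L0
  L8: preds {L3,L4,L6}: {L0,L2,L3} ∩ {L0,L2,L3,L4} ∩ {L0,L2,L3,L6} = {L0,L2,L3}; idom=L3
  L9: preds {L7,L8}: {L0,L7} ∩ {L0,L2,L3,L8} = {L0}; idom=L0

DF walk-up:
  L2←L0: walk · to L0
  L2←L8: walk L8→L3→L2 to L0
  L7←L1: walk L1 to L0
  L7←L5: walk L5→L2 to L0
  L7←L6: walk L6→L3→L2 to L0
  L8←L3: walk · to L3
  L8←L4: walk L4 to L3
  L8←L6: walk L6 to L3
  L9←L7: walk L7 to L0
  L9←L8: walk L8→L3→L2 to L0
  L0 → ∅
  L1 → {L7}
  L2 → {L2,L7,L9}
  L3 → {L2,L7,L9}
  L4 → {L8}
  L5 → {L7}
  L6 → {L7,L8}
  L7 → {L9}
  L8 → {L2,L9}
  L9 → ∅

φ for p: defs {L0,L2,L8}
  DF⁺ = {L2,L7,L9}

Answer: ["L2", "L7", "L9"]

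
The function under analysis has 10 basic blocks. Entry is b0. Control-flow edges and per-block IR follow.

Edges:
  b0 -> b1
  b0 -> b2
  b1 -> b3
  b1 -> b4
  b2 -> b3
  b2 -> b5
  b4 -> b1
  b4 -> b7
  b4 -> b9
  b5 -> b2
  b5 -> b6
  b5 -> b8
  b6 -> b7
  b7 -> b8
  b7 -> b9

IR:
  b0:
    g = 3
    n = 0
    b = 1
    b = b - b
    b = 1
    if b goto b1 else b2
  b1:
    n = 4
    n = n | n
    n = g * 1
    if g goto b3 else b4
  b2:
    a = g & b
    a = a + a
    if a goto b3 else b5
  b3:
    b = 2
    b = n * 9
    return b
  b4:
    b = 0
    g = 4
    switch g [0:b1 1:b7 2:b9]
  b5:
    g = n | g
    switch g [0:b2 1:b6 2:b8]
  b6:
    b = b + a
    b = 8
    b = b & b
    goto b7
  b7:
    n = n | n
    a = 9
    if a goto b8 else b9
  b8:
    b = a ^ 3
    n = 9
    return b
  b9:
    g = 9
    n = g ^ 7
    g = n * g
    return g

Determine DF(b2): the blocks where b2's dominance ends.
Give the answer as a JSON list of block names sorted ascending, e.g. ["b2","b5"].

idom tree: b1←b0 b2←b0 b3←b0 b4←b1 b5←b2 b6←b5 b7←b0 b8←b0 b9←b0
Dom∩ at merges:
  b1: preds {b0,b4}: {b0} ∩ {b0,b1,b4} = {b0}; idom=b0
  b2: preds {b0,b5}: {b0} ∩ {b0,b2,b5} = {b0}; idom=b0
  b3: preds {b1,b2}: {b0,b1} ∩ {b0,b2} = {b0}; idom=b0
  b7: preds {b4,b6}: {b0,b1,b4} ∩ {b0,b2,b5,b6} = {b0}; idom=b0
  b8: preds {b5,b7}: {b0,b2,b5} ∩ {b0,b7} = {b0}; idom=b0
  b9: preds {b4,b7}: {b0,b1,b4} ∩ {b0,b7} = {b0}; idom=b0

DF walk-up:
  b1←b0: walk · to b0
  b1←b4: walk b4→b1 to b0
  b2←b0: walk · to b0
  b2←b5: walk b5→b2 to b0
  b3←b1: walk b1 to b0
  b3←b2: walk b2 to b0
  b7←b4: walk b4→b1 to b0
  b7←b6: walk b6→b5→b2 to b0
  b8←b5: walk b5→b2 to b0
  b8←b7: walk b7 to b0
  b9←b4: walk b4→b1 to b0
  b9←b7: walk b7 to b0
  DF(b0)=∅
  DF(b1)={b1,b3,b7,b9}
  DF(b2)={b2,b3,b7,b8}
  DF(b3)=∅
  DF(b4)={b1,b7,b9}
  DF(b5)={b2,b7,b8}
  DF(b6)={b7}
  DF(b7)={b8,b9}
  DF(b8)=∅
  DF(b9)=∅

DF(b2) = ["b2", "b3", "b7", "b8"]

Answer: ["b2", "b3", "b7", "b8"]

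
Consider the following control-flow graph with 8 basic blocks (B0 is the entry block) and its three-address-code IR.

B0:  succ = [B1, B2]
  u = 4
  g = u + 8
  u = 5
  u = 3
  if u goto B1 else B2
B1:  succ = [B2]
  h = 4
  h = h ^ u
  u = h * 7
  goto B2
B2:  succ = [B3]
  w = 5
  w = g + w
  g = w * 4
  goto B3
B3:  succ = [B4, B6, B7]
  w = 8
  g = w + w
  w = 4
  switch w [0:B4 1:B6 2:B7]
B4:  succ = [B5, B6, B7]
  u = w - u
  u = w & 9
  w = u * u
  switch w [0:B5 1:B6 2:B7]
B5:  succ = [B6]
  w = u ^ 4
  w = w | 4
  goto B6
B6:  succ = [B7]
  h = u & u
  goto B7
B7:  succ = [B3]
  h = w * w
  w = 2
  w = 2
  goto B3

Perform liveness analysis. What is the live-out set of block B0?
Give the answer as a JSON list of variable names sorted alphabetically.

Answer: ["g", "u"]

Working:
def/use:
  B0 def {g,u} use ∅
  B1 def {h,u} use {u}
  B2 def {g,w} use {g}
  B3 def {g,w} use ∅
  B4 def {u,w} use {u,w}
  B5 def {w} use {u}
  B6 def {h} use {u}
  B7 def {h,w} use {w}

Backward fixpoint:
  B0: in=∅ out={g,u}
  B1: in={g,u} out={g,u}
  B2: in={g,u} out={u}
  B3: in={u} out={u,w}
  B4: in={u,w} out={u,w}
  B5: in={u} out={u,w}
  B6: in={u,w} out={u,w}
  B7: in={u,w} out={u}

live-out(B0) = ["g", "u"]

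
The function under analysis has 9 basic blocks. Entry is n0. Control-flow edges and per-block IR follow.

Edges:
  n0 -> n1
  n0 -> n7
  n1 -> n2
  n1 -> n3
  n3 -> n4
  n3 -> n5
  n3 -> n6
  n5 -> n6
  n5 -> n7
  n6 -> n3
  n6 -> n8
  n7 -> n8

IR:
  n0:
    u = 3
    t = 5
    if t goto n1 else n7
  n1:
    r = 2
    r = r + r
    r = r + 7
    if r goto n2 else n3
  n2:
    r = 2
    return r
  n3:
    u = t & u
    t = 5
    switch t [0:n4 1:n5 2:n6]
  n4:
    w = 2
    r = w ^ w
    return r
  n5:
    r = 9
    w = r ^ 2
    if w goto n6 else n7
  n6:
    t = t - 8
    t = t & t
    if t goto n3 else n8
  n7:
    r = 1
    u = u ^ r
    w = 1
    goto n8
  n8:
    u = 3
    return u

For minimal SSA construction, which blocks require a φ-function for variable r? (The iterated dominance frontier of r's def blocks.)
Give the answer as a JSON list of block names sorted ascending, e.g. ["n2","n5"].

Answer: ["n3", "n6", "n7", "n8"]

Analysis:
idom tree: n1←n0 n2←n1 n3←n1 n4←n3 n5←n3 n6←n3 n7←n0 n8←n0
Join-block Dom:
  n3: preds {n1,n6}: {n0,n1} ∩ {n0,n1,n3,n6} = {n0,n1}; idom=n1
  n6: preds {n3,n5}: {n0,n1,n3} ∩ {n0,n1,n3,n5} = {n0,n1,n3}; idom=n3
  n7: preds {n0,n5}: {n0} ∩ {n0,n1,n3,n5} = {n0}; idom=n0
  n8: preds {n6,n7}: {n0,n1,n3,n6} ∩ {n0,n7} = {n0}; idom=n0

DF walk-up:
  n3←n1: walk · to n1
  n3←n6: walk n6→n3 to n1
  n6←n3: walk · to n3
  n6←n5: walk n5 to n3
  n7←n0: walk · to n0
  n7←n5: walk n5→n3→n1 to n0
  n8←n6: walk n6→n3→n1 to n0
  n8←n7: walk n7 to n0
  n0 → ∅
  n1 → {n7,n8}
  n2 → ∅
  n3 → {n3,n7,n8}
  n4 → ∅
  n5 → {n6,n7}
  n6 → {n3,n8}
  n7 → {n8}
  n8 → ∅

φ for r: defs {n1,n2,n4,n5,n7}
  DF⁺ = {n3,n6,n7,n8}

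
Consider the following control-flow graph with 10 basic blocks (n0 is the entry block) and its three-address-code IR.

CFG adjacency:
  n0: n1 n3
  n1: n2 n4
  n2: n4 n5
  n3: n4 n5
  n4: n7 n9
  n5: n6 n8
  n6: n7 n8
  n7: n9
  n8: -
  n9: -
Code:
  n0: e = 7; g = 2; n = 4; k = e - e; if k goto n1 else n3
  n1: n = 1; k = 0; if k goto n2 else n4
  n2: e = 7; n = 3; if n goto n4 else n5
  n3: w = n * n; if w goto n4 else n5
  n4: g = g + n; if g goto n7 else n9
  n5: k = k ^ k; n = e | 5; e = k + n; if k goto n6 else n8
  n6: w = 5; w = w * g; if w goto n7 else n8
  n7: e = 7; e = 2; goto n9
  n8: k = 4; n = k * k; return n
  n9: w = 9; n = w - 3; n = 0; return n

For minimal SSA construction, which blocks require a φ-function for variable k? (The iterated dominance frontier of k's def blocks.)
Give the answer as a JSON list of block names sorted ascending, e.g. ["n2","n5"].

idom tree: n1←n0 n2←n1 n3←n0 n4←n0 n5←n0 n6←n5 n7←n0 n8←n5 n9←n0
Dom∩ at merges:
  n4: preds {n1,n2,n3}: {n0,n1} ∩ {n0,n1,n2} ∩ {n0,n3} = {n0}; idom=n0
  n5: preds {n2,n3}: {n0,n1,n2} ∩ {n0,n3} = {n0}; idom=n0
  n7: preds {n4,n6}: {n0,n4} ∩ {n0,n5,n6} = {n0}; idom=n0
  n8: preds {n5,n6}: {n0,n5} ∩ {n0,n5,n6} = {n0,n5}; idom=n5
  n9: preds {n4,n7}: {n0,n4} ∩ {n0,n7} = {n0}; idom=n0

Frontier:
  join n4 pred n1: n1 stop@n0
  join n4 pred n2: n2→n1 stop@n0
  join n4 pred n3: n3 stop@n0
  join n5 pred n2: n2→n1 stop@n0
  join n5 pred n3: n3 stop@n0
  join n7 pred n4: n4 stop@n0
  join n7 pred n6: n6→n5 stop@n0
  join n8 pred n5: · stop@n5
  join n8 pred n6: n6 stop@n5
  join n9 pred n4: n4 stop@n0
  join n9 pred n7: n7 stop@n0
  DF(n0)=∅
  DF(n1)={n4,n5}
  DF(n2)={n4,n5}
  DF(n3)={n4,n5}
  DF(n4)={n7,n9}
  DF(n5)={n7}
  DF(n6)={n7,n8}
  DF(n7)={n9}
  DF(n8)=∅
  DF(n9)=∅

φ for k: defs {n0,n1,n5,n8}
  DF⁺ = {n4,n5,n7,n9}

Answer: ["n4", "n5", "n7", "n9"]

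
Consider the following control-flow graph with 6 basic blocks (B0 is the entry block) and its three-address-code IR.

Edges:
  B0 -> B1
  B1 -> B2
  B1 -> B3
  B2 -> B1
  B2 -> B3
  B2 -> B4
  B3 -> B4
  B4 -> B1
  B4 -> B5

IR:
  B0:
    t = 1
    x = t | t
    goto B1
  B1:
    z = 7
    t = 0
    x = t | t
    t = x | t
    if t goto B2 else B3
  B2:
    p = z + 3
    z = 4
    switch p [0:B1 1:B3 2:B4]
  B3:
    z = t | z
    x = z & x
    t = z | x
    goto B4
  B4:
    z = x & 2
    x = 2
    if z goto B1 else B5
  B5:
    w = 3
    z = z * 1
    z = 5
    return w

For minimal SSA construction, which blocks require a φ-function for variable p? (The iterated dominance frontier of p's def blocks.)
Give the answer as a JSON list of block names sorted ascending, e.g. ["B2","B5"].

Answer: ["B1", "B3", "B4"]

Working:
idom tree: B1←B0 B2←B1 B3←B1 B4←B1 B5←B4
Dom∩ at merges:
  B1: preds {B0,B2,B4}: {B0} ∩ {B0,B1,B2} ∩ {B0,B1,B4} = {B0}; idom=B0
  B3: preds {B1,B2}: {B0,B1} ∩ {B0,B1,B2} = {B0,B1}; idom=B1
  B4: preds {B2,B3}: {B0,B1,B2} ∩ {B0,B1,B3} = {B0,B1}; idom=B1

DF walk-up:
  join B1 pred B0: · stop@B0
  join B1 pred B2: B2→B1 stop@B0
  join B1 pred B4: B4→B1 stop@B0
  join B3 pred B1: · stop@B1
  join B3 pred B2: B2 stop@B1
  join B4 pred B2: B2 stop@B1
  join B4 pred B3: B3 stop@B1
  B0: DF=∅
  B1: DF={B1}
  B2: DF={B1,B3,B4}
  B3: DF={B4}
  B4: DF={B1}
  B5: DF=∅

φ for p: defs {B2}
  DF⁺ = {B1,B3,B4}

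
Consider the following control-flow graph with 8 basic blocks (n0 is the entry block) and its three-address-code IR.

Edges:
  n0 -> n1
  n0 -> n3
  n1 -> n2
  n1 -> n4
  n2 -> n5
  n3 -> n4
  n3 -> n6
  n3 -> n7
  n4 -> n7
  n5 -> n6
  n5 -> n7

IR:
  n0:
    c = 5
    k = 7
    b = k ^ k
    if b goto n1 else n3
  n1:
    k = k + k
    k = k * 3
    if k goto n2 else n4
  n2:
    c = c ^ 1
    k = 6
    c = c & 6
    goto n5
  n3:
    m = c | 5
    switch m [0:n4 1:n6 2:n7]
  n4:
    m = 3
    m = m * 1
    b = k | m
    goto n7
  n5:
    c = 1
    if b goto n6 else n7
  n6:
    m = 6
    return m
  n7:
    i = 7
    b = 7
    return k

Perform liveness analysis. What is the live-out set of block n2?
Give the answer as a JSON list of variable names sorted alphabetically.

Answer: ["b", "k"]

Working:
Per-block:
  n0: {b,c,k} / ∅
  n1: {k} / {k}
  n2: {c,k} / {c}
  n3: {m} / {c}
  n4: {b,m} / {k}
  n5: {c} / {b}
  n6: {m} / ∅
  n7: {b,i} / {k}

Live sets:
  n0: in=∅ out={b,c,k}
  n1: in={b,c,k} out={b,c,k}
  n2: in={b,c} out={b,k}
  n3: in={c,k} out={k}
  n4: in={k} out={k}
  n5: in={b,k} out={k}
  n6: in=∅ out=∅
  n7: in={k} out=∅

live-out(n2) = ["b", "k"]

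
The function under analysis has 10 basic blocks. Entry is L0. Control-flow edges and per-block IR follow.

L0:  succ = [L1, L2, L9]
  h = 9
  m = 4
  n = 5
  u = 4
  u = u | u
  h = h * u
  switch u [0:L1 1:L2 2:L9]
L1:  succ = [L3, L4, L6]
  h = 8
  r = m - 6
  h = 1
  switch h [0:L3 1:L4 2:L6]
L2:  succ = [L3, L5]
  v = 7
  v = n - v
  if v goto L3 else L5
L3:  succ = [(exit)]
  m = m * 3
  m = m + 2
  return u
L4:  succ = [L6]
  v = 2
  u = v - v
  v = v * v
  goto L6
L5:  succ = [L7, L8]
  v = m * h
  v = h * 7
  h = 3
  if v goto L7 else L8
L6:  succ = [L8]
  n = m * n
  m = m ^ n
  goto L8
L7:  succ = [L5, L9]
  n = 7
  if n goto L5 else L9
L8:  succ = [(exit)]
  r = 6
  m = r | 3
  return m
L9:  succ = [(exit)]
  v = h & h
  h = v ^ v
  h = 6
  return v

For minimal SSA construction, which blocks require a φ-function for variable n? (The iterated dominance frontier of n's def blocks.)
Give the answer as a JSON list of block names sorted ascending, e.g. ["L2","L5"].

Answer: ["L5", "L8", "L9"]

Derivation:
idom tree: L1←L0 L2←L0 L3←L0 L4←L1 L5←L2 L6←L1 L7←L5 L8←L0 L9←L0
Dom∩ at merges:
  L3: preds {L1,L2}: {L0,L1} ∩ {L0,L2} = {L0}; idom=L0
  L5: preds {L2,L7}: {L0,L2} ∩ {L0,L2,L5,L7} = {L0,L2}; idom=L2
  L6: preds {L1,L4}: {L0,L1} ∩ {L0,L1,L4} = {L0,L1}; idom=L1
  L8: preds {L5,L6}: {L0,L2,L5} ∩ {L0,L1,L6} = {L0}; idom=L0
  L9: preds {L0,L7}: {L0} ∩ {L0,L2,L5,L7} = {L0}; idom=L0

DF walk-up:
  L3←L1: walk L1 to L0
  L3←L2: walk L2 to L0
  L5←L2: walk · to L2
  L5←L7: walk L7→L5 to L2
  L6←L1: walk · to L1
  L6←L4: walk L4 to L1
  L8←L5: walk L5→L2 to L0
  L8←L6: walk L6→L1 to L0
  L9←L0: walk · to L0
  L9←L7: walk L7→L5→L2 to L0
  L0 → ∅
  L1 → {L3,L8}
  L2 → {L3,L8,L9}
  L3 → ∅
  L4 → {L6}
  L5 → {L5,L8,L9}
  L6 → {L8}
  L7 → {L5,L9}
  L8 → ∅
  L9 → ∅

φ for n: defs {L0,L6,L7}
  DF⁺ = {L5,L8,L9}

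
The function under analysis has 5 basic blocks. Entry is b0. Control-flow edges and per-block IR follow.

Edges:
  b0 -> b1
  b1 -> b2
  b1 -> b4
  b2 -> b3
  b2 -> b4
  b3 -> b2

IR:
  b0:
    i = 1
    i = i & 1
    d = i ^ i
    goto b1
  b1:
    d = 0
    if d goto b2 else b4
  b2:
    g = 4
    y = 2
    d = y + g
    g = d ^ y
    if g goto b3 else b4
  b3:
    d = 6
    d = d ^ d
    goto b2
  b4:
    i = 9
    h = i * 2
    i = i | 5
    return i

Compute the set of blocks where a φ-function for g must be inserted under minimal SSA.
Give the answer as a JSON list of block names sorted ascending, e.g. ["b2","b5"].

idom tree: b1←b0 b2←b1 b3←b2 b4←b1
Dom∩ at merges:
  b2: preds {b1,b3}: {b0,b1} ∩ {b0,b1,b2,b3} = {b0,b1}; idom=b1
  b4: preds {b1,b2}: {b0,b1} ∩ {b0,b1,b2} = {b0,b1}; idom=b1

DF derivation:
  join b2 pred b1: · stop@b1
  join b2 pred b3: b3→b2 stop@b1
  join b4 pred b1: · stop@b1
  join b4 pred b2: b2 stop@b1
  b0 → ∅
  b1 → ∅
  b2 → {b2,b4}
  b3 → {b2}
  b4 → ∅

φ for g: defs {b2}
  DF⁺ = {b2,b4}

Answer: ["b2", "b4"]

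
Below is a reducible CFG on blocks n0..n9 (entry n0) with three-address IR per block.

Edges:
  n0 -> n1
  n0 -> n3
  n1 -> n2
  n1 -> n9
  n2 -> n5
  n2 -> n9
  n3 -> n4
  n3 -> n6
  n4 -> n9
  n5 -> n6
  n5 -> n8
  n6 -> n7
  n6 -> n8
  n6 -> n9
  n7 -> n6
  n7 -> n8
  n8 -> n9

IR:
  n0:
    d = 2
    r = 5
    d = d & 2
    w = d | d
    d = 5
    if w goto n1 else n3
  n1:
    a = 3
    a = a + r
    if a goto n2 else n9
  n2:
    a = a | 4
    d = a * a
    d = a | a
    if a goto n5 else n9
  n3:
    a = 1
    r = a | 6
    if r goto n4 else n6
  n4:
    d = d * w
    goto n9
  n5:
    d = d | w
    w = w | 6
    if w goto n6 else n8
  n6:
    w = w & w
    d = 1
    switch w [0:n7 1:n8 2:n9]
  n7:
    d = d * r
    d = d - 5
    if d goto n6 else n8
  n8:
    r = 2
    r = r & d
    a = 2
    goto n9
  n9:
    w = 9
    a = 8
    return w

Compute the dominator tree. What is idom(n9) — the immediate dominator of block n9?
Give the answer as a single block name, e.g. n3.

Answer: n0

Working:
idom tree: n1←n0 n2←n1 n3←n0 n4←n3 n5←n2 n6←n0 n7←n6 n8←n0 n9←n0
Join-block Dom:
  n6: preds {n3,n5,n7}: {n0,n3} ∩ {n0,n1,n2,n5} ∩ {n0,n6,n7} = {n0}; idom=n0
  n8: preds {n5,n6,n7}: {n0,n1,n2,n5} ∩ {n0,n6} ∩ {n0,n6,n7} = {n0}; idom=n0
  n9: preds {n1,n2,n4,n6,n8}: {n0,n1} ∩ {n0,n1,n2} ∩ {n0,n3,n4} ∩ {n0,n6} ∩ {n0,n8} = {n0}; idom=n0

idom(n9) = n0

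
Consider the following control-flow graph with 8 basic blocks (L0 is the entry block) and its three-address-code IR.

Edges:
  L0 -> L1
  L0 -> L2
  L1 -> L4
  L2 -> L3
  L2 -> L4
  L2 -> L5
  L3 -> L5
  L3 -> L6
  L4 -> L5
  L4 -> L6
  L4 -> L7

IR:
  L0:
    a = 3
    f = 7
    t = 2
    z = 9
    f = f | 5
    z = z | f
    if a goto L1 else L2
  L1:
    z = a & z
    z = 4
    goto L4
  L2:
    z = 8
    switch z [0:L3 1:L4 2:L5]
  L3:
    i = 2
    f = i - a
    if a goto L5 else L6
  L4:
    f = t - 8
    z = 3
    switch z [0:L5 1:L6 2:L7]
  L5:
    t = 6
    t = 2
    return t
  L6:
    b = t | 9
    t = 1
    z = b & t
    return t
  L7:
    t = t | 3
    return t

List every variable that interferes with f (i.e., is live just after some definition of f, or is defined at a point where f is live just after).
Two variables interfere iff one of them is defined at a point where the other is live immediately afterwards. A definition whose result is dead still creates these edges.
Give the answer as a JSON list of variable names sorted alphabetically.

Block summaries:
  L0: {a,f,t,z} / ∅
  L1: {z} / {a,z}
  L2: {z} / ∅
  L3: {f,i} / {a}
  L4: {f,z} / {t}
  L5: {t} / ∅
  L6: {b,t,z} / {t}
  L7: {t} / {t}

Liveness:
  L0: in=∅ out={a,t,z}
  L1: in={a,t,z} out={t}
  L2: in={a,t} out={a,t}
  L3: in={a,t} out={t}
  L4: in={t} out={t}
  L5: in=∅ out=∅
  L6: in={t} out=∅
  L7: in={t} out=∅

Interference:
  a — {f,i,t,z}
  b — {t}
  f — {a,t,z}
  i — {a,t}
  t — {a,b,f,i,z}
  z — {a,f,t}

N(f) = ["a", "t", "z"]

Answer: ["a", "t", "z"]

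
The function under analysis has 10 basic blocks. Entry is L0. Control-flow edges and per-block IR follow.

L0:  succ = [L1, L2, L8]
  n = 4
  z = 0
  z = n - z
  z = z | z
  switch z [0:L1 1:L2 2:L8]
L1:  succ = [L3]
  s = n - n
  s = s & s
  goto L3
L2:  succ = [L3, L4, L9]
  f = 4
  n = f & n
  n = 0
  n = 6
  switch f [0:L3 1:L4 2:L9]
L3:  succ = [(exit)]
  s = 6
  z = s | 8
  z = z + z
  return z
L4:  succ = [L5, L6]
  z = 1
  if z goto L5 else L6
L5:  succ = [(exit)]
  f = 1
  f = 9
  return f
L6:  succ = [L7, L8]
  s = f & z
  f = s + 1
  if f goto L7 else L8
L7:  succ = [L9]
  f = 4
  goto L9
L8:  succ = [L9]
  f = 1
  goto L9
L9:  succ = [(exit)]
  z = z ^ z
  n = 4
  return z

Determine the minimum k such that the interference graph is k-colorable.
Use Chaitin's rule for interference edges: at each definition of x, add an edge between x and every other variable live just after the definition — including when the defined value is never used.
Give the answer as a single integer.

Answer: 3

Derivation:
Block summaries:
  L0: {n,z} / ∅
  L1: {s} / {n}
  L2: {f,n} / {n}
  L3: {s,z} / ∅
  L4: {z} / ∅
  L5: {f} / ∅
  L6: {f,s} / {f,z}
  L7: {f} / ∅
  L8: {f} / ∅
  L9: {n,z} / {z}

Liveness:
  live L0: ∅→{n,z}
  live L1: {n}→∅
  live L2: {n,z}→{f,z}
  live L3: ∅→∅
  live L4: {f}→{f,z}
  live L5: ∅→∅
  live L6: {f,z}→{z}
  live L7: {z}→{z}
  live L8: {z}→{z}
  live L9: {z}→∅

Interference:
  f — {n,z}
  n — {f,z}
  s — {z}
  z — {f,n,s}

Colouring:
  lower bound: {f,n,z} mutually conflict ⇒ χ ≥ 3
  assign f→R1 n→R2 s→R1 z→R0 — no edge inside a register ⇒ χ ≤ 3
  χ = 3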